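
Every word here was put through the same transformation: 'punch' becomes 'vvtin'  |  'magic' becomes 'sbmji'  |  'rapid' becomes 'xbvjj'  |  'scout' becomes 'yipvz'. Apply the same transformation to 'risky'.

The shift depends on letter class: consonant p→v is +6, but vowel u→v is +1. Vowels shift forward by 1 and consonants shift forward by 6.
Applying it to risky: r(cons)+6=x, i(vowel)+1=j, s(cons)+6=y, k(cons)+6=q, y(cons)+6=e.

xjyqe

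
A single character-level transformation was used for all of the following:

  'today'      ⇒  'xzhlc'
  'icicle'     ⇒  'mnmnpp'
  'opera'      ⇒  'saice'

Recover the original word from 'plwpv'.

laser

Shifts by position in today: pos 0: t→x (+4), pos 1: o→z (+11), pos 2: d→h (+4), pos 3: a→l (+11) — repeating every 2. It's a Vigenère-style cipher with numeric key [4,11]: position i shifts by key[i mod 2].
Undoing it on plwpv: p−4=l, l−11=a, w−4=s, p−11=e, v−4=r.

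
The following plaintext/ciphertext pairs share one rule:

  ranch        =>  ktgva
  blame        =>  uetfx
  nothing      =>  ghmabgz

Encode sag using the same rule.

Each letter is shifted forward by 19 in the alphabet (a Caesar shift of +19).
On sag: s+19=l, a+19=t, g+19=z.

ltz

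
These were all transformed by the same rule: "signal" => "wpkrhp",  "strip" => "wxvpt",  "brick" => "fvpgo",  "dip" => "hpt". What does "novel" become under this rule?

rvzlp

The rule splits by letter class: vowels +7, consonants +4.
Applying it to novel: n(cons)+4=r, o(vowel)+7=v, v(cons)+4=z, e(vowel)+7=l, l(cons)+4=p.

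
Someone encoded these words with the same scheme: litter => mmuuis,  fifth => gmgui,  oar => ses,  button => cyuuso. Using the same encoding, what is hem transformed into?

iin

Two shifts are in play — +4 for a/e/i/o/u, +1 for every other letter.
Applying it to hem: h(cons)+1=i, e(vowel)+4=i, m(cons)+1=n.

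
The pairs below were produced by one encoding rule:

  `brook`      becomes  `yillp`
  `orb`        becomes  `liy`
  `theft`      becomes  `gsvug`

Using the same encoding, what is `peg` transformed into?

kvt

Each pair mirrors across the alphabet (b↔y, r↔i, o↔l): positions sum to 25. Each letter is replaced by its mirror in the alphabet: a↔z, b↔y, c↔x, and so on (the Atbash cipher).
Applying it to peg: p↔k, e↔v, g↔t.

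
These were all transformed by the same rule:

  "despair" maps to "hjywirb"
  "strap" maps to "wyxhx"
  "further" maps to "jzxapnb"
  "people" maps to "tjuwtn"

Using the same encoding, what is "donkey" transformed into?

In despair: d→h is +4, e→j is +5, s→y is +6, p→w is +7 — the shift increases by 1 each position. Each letter shifts forward by (position + 4), i.e. 4, 5, 6, … — the shift grows by one for each successive letter.
For donkey: d+4=h, o+5=t, n+6=t, k+7=r, e+8=m, y+9=h.

httrmh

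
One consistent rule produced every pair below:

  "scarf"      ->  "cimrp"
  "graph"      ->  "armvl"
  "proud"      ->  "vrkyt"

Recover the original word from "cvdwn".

split

s(18)→c(2) and c(2)→i(8) fit y≡11x+12 (mod 26); the inverse of 11 mod 26 is 19. This is an affine cipher: with a=0,…,z=25, each position x becomes (11x+12) mod 26.
Undoing it on cvdwn: c(2)→19·(2−12)≡18=s; v(21)→19·(21−12)≡15=p; d(3)→19·(3−12)≡11=l; w(22)→19·(22−12)≡8=i; n(13)→19·(13−12)≡19=t (all mod 26).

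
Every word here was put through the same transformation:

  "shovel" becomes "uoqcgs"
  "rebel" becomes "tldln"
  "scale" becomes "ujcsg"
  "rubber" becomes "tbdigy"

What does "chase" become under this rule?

It's a Vigenère-style cipher with numeric key [2,7]: position i shifts by key[i mod 2].
On chase: c+2=e, h+7=o, a+2=c, s+7=z, e+2=g.

eoczg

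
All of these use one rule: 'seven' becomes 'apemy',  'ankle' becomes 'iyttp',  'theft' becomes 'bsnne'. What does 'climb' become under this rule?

The shifts repeat in a cycle of length 3: positions 0,1,… shift by +8, +11, +9, then the pattern repeats.
Applying it to climb: c+8=k, l+11=w, i+9=r, m+8=u, b+11=m.

kwrum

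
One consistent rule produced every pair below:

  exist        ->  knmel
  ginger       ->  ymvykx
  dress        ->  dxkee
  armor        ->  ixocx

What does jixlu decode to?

party

e(4)→k(10) and x(23)→n(13) fit y≡7x+8 (mod 26); the inverse of 7 mod 26 is 15. Treating letters as 0–25, the rule is x ↦ 7x + 8 (mod 26).
Reversing it on jixlu: j(9)→15·(9−8)≡15=p; i(8)→15·(8−8)≡0=a; x(23)→15·(23−8)≡17=r; l(11)→15·(11−8)≡19=t; u(20)→15·(20−8)≡24=y (all mod 26).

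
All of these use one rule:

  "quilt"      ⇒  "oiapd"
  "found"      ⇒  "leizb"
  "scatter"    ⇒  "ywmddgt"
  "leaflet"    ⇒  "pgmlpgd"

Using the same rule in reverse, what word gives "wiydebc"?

q(16)→o(14) and u(20)→i(8) fit y≡5x+12 (mod 26); the inverse of 5 mod 26 is 21. Each letter's alphabet position (a=0..z=25) is mapped through 5·x+12 mod 26 — an affine cipher.
Undoing it on wiydebc: w(22)→21·(22−12)≡2=c; i(8)→21·(8−12)≡20=u; y(24)→21·(24−12)≡18=s; d(3)→21·(3−12)≡19=t; e(4)→21·(4−12)≡14=o; b(1)→21·(1−12)≡3=d; c(2)→21·(2−12)≡24=y (all mod 26).

custody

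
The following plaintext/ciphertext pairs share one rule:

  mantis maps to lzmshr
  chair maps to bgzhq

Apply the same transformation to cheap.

bgdzo

Each letter is shifted forward by 25 in the alphabet (a Caesar shift of +25).
Applying it to cheap: c+25=b, h+25=g, e+25=d, a+25=z, p+25=o.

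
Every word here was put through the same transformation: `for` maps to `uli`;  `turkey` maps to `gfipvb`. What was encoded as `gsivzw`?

thread

Each pair mirrors across the alphabet (f↔u, o↔l, r↔i): positions sum to 25. Each letter is replaced by its mirror in the alphabet: a↔z, b↔y, c↔x, and so on (the Atbash cipher).
Undoing it on gsivzw: g↔t, s↔h, i↔r, v↔e, z↔a, w↔d.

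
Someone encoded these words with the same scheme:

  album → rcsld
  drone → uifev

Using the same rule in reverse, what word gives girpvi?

prayer

This is a Caesar cipher with shift 17.
Undoing it on girpvi: g−17=p, i−17=r, r−17=a, p−17=y, v−17=e, i−17=r.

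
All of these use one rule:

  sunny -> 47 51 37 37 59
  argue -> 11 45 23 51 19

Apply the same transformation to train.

With a=1..z=26, the number is 2·pos + 9.
For train: t=20→49, r=18→45, a=1→11, i=9→27, n=14→37.

49 45 11 27 37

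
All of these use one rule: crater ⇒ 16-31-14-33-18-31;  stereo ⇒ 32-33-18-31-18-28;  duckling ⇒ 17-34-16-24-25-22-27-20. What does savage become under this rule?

The number is (letter's place in the alphabet, a=1) + 13.
On savage: s=19→32, a=1→14, v=22→35, a=1→14, g=7→20, e=5→18.

32-14-35-14-20-18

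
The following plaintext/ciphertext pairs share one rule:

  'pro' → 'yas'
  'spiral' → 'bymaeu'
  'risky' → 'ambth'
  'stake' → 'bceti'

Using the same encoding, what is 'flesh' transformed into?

ouibq

The shift depends on letter class: consonant p→y is +9, but vowel o→s is +4. The rule splits by letter class: vowels +4, consonants +9.
Applying it to flesh: f(cons)+9=o, l(cons)+9=u, e(vowel)+4=i, s(cons)+9=b, h(cons)+9=q.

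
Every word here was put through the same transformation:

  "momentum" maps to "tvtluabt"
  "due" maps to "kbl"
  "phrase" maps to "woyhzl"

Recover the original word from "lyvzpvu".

It's a constant shift of +7 (ROT7).
Reversing it on lyvzpvu: l−7=e, y−7=r, v−7=o, z−7=s, p−7=i, v−7=o, u−7=n.

erosion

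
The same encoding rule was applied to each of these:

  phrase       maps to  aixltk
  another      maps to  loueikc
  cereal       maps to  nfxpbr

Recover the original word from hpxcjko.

Shifts by position in phrase: pos 0: p→a (+11), pos 1: h→i (+1), pos 2: r→x (+6), pos 3: a→l (+11), pos 4: s→t (+1), pos 5: e→k (+6) — repeating every 3. The shifts repeat in a cycle of length 3: positions 0,1,… shift by +11, +1, +6, then the pattern repeats.
Undoing it on hpxcjko: h−11=w, p−1=o, x−6=r, c−11=r, j−1=i, k−6=e, o−11=d.

worried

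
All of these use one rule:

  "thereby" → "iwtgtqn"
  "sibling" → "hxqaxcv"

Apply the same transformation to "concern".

rdcrtgc

Compare letters: t→i is +15, h→w is +15, e→t is +15 — a constant shift. It's a constant shift of +15 (ROT15).
On concern: c+15=r, o+15=d, n+15=c, c+15=r, e+15=t, r+15=g, n+15=c.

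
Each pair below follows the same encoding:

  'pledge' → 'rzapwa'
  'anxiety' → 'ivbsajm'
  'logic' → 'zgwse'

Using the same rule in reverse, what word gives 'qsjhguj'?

without

p(15)→r(17) and l(11)→z(25) fit y≡11x+8 (mod 26); the inverse of 11 mod 26 is 19. Treating letters as 0–25, the rule is x ↦ 11x + 8 (mod 26).
Decoding qsjhguj: q(16)→19·(16−8)≡22=w; s(18)→19·(18−8)≡8=i; j(9)→19·(9−8)≡19=t; h(7)→19·(7−8)≡7=h; g(6)→19·(6−8)≡14=o; u(20)→19·(20−8)≡20=u; j(9)→19·(9−8)≡19=t (all mod 26).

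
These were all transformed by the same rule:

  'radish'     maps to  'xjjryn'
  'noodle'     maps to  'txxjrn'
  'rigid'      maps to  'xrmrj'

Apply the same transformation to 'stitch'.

yzrzin

The shift depends on letter class: consonant r→x is +6, but vowel a→j is +9. Two shifts are in play — +9 for a/e/i/o/u, +6 for every other letter.
Applying it to stitch: s(cons)+6=y, t(cons)+6=z, i(vowel)+9=r, t(cons)+6=z, c(cons)+6=i, h(cons)+6=n.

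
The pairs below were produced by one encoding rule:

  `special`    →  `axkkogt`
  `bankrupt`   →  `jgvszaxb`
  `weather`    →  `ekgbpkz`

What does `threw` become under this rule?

The shift depends on letter class: consonant s→a is +8, but vowel e→k is +6. Vowels shift forward by 6 and consonants shift forward by 8.
On threw: t(cons)+8=b, h(cons)+8=p, r(cons)+8=z, e(vowel)+6=k, w(cons)+8=e.

bpzke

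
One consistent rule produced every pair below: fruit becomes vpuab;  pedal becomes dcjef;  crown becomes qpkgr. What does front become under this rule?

Each letter's alphabet position (a=0..z=25) is mapped through 19·x+4 mod 26 — an affine cipher.
Applying it to front: f(5)→19·5+4≡21=v; r(17)→19·17+4≡15=p; o(14)→19·14+4≡10=k; n(13)→19·13+4≡17=r; t(19)→19·19+4≡1=b (all mod 26).

vpkrb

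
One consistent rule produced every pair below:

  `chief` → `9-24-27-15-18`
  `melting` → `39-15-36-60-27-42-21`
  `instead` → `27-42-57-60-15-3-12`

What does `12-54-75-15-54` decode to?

dryer

c(#3)→9 and h(#8)→24: differences scale by 3, so n = 3·pos + 0. The formula is n = 3×(alphabet index, a=1).
Undoing it on 12-54-75-15-54: 12→(12−0)÷3=4=d, 54→(54−0)÷3=18=r, 75→(75−0)÷3=25=y, 15→(15−0)÷3=5=e, 54→(54−0)÷3=18=r.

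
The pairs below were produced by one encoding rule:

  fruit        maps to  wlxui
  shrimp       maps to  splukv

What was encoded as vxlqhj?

genius

The output letters match the input read backwards, each shifted +3: fruit reversed is tiurf. The word is reversed, then every letter is shifted forward by 3.
Reversing it on vxlqhj: shift back: v−3=s, x−3=u, l−3=i, q−3=n, h−3=e, j−3=g → suineg; then reverse → genius.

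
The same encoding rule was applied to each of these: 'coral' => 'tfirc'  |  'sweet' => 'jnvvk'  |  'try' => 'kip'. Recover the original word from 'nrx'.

Compare letters: c→t is +17, o→f is +17, r→i is +17 — a constant shift. It's a constant shift of +17 (ROT17).
Decoding nrx: n−17=w, r−17=a, x−17=g.

wag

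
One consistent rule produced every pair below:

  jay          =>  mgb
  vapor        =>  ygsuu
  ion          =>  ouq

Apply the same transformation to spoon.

vsuuq

The shift depends on letter class: consonant j→m is +3, but vowel a→g is +6. Two shifts are in play — +6 for a/e/i/o/u, +3 for every other letter.
Applying it to spoon: s(cons)+3=v, p(cons)+3=s, o(vowel)+6=u, o(vowel)+6=u, n(cons)+3=q.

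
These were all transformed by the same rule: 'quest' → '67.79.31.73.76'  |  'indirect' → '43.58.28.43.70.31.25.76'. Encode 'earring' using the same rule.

q(#17)→67 and u(#21)→79: differences scale by 3, so n = 3·pos + 16. With a=1..z=26, the number is 3·pos + 16.
Applying it to earring: e=5→31, a=1→19, r=18→70, r=18→70, i=9→43, n=14→58, g=7→37.

31.19.70.70.43.58.37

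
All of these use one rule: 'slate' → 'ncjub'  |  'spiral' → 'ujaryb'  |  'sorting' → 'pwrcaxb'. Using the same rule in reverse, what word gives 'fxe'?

vow

The output letters match the input read backwards, each shifted +9: slate reversed is etals. The word is reversed, then every letter is shifted forward by 9.
Undoing it on fxe: shift back: f−9=w, x−9=o, e−9=v → wov; then reverse → vow.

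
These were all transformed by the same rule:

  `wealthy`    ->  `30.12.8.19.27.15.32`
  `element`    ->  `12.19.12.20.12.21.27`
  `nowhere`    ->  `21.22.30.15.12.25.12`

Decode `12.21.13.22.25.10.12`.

Letters become their 1-based position plus 7 (so a→8, b→9, …).
Decoding 12.21.13.22.25.10.12: 12→(12−7)÷1=5=e, 21→(21−7)÷1=14=n, 13→(13−7)÷1=6=f, 22→(22−7)÷1=15=o, 25→(25−7)÷1=18=r, 10→(10−7)÷1=3=c, 12→(12−7)÷1=5=e.

enforce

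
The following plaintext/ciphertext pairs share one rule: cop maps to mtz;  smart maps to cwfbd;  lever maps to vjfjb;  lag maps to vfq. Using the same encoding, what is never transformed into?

xjfjb

The shift depends on letter class: consonant c→m is +10, but vowel o→t is +5. Two shifts are in play — +5 for a/e/i/o/u, +10 for every other letter.
For never: n(cons)+10=x, e(vowel)+5=j, v(cons)+10=f, e(vowel)+5=j, r(cons)+10=b.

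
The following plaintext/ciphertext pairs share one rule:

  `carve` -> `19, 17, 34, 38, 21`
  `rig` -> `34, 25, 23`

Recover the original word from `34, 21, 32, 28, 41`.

c is letter #3 and maps to 19: an offset of 16. Letters become their 1-based position plus 16 (so a→17, b→18, …).
Undoing it on 34, 21, 32, 28, 41: 34→(34−16)÷1=18=r, 21→(21−16)÷1=5=e, 32→(32−16)÷1=16=p, 28→(28−16)÷1=12=l, 41→(41−16)÷1=25=y.

reply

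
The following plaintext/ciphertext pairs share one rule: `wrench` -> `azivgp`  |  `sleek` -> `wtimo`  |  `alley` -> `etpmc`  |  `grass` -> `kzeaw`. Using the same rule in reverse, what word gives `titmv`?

Shifts by position in wrench: pos 0: w→a (+4), pos 1: r→z (+8), pos 2: e→i (+4), pos 3: n→v (+8) — repeating every 2. It's a Vigenère-style cipher with numeric key [4,8]: position i shifts by key[i mod 2].
Undoing it on titmv: t−4=p, i−8=a, t−4=p, m−8=e, v−4=r.

paper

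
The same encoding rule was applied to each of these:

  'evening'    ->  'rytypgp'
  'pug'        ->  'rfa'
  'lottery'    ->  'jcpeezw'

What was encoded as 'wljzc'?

The output letters match the input read backwards, each shifted +11: evening reversed is gnineve. Read the word backwards and shift each letter +11.
Undoing it on wljzc: shift back: w−11=l, l−11=a, j−11=y, z−11=o, c−11=r → layor; then reverse → royal.

royal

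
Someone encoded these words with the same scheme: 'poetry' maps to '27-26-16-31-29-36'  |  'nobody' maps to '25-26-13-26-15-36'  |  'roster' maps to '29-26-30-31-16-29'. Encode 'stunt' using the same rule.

p is letter #16 and maps to 27: an offset of 11. Letters become their 1-based position plus 11 (so a→12, b→13, …).
Applying it to stunt: s=19→30, t=20→31, u=21→32, n=14→25, t=20→31.

30-31-32-25-31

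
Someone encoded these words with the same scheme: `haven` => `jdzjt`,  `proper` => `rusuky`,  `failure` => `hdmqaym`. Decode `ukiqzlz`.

In haven: h→j is +2, a→d is +3, v→z is +4, e→j is +5 — the shift increases by 1 each position. Letter i (0-indexed) is shifted by i+2, so successive shifts are 2, 3, 4, ….
Undoing it on ukiqzlz: u−2=s, k−3=h, i−4=e, q−5=l, z−6=t, l−7=e, z−8=r.

shelter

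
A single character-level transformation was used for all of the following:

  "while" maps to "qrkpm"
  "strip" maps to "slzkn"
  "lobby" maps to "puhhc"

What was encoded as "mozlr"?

earth

Each letter's alphabet position (a=0..z=25) is mapped through 19·x+14 mod 26 — an affine cipher.
Decoding mozlr: m(12)→11·(12−14)≡4=e; o(14)→11·(14−14)≡0=a; z(25)→11·(25−14)≡17=r; l(11)→11·(11−14)≡19=t; r(17)→11·(17−14)≡7=h (all mod 26).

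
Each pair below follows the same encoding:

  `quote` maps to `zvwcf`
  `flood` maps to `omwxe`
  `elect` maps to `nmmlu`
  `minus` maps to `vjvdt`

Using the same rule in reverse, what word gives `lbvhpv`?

canyon

A repeating key of period 3 is used — shifts +9, +1, +8 over and over.
Reversing it on lbvhpv: l−9=c, b−1=a, v−8=n, h−9=y, p−1=o, v−8=n.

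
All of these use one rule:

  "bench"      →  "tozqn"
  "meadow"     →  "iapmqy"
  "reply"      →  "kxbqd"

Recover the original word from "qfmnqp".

debate

Read the word backwards and shift each letter +12.
Decoding qfmnqp: shift back: q−12=e, f−12=t, m−12=a, n−12=b, q−12=e, p−12=d → etabed; then reverse → debate.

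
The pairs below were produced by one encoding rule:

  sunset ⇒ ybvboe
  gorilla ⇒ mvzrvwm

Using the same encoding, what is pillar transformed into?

vptukc

In sunset: s→y is +6, u→b is +7, n→v is +8, s→b is +9 — the shift increases by 1 each position. The shift increases by 1 at each position, starting from +6: 6, 7, 8, ….
On pillar: p+6=v, i+7=p, l+8=t, l+9=u, a+10=k, r+11=c.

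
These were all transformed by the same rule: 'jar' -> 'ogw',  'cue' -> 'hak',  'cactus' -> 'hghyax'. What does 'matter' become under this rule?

The shift depends on letter class: consonant j→o is +5, but vowel a→g is +6. The rule splits by letter class: vowels +6, consonants +5.
On matter: m(cons)+5=r, a(vowel)+6=g, t(cons)+5=y, t(cons)+5=y, e(vowel)+6=k, r(cons)+5=w.

rgyykw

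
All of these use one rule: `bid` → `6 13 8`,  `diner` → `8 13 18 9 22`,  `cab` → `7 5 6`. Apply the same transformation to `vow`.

b is letter #2 and maps to 6: an offset of 4. Each letter is replaced by its alphabet position (a=1..z=26) + 4.
For vow: v=22→26, o=15→19, w=23→27.

26 19 27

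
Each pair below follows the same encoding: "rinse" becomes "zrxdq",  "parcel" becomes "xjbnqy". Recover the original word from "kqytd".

choir

In rinse: r→z is +8, i→r is +9, n→x is +10, s→d is +11 — the shift increases by 1 each position. Letter i (0-indexed) is shifted by i+8, so successive shifts are 8, 9, 10, ….
Decoding kqytd: k−8=c, q−9=h, y−10=o, t−11=i, d−12=r.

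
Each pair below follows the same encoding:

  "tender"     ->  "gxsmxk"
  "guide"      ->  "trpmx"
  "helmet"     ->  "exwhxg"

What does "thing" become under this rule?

t(19)→g(6) and e(4)→x(23) fit y≡11x+5 (mod 26); the inverse of 11 mod 26 is 19. Each letter's alphabet position (a=0..z=25) is mapped through 11·x+5 mod 26 — an affine cipher.
On thing: t(19)→11·19+5≡6=g; h(7)→11·7+5≡4=e; i(8)→11·8+5≡15=p; n(13)→11·13+5≡18=s; g(6)→11·6+5≡19=t (all mod 26).

gepst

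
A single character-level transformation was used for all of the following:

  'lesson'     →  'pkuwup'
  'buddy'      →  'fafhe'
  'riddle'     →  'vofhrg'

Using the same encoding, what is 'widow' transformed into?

aofsc

Shifts by position in lesson: pos 0: l→p (+4), pos 1: e→k (+6), pos 2: s→u (+2), pos 3: s→w (+4), pos 4: o→u (+6), pos 5: n→p (+2) — repeating every 3. It's a Vigenère-style cipher with numeric key [4,6,2]: position i shifts by key[i mod 3].
For widow: w+4=a, i+6=o, d+2=f, o+4=s, w+6=c.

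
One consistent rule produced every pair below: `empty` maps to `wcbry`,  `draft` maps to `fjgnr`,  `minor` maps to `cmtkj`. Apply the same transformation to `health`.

vwglrv

Each letter's alphabet position (a=0..z=25) is mapped through 17·x+6 mod 26 — an affine cipher.
For health: h(7)→17·7+6≡21=v; e(4)→17·4+6≡22=w; a(0)→17·0+6≡6=g; l(11)→17·11+6≡11=l; t(19)→17·19+6≡17=r; h(7)→17·7+6≡21=v (all mod 26).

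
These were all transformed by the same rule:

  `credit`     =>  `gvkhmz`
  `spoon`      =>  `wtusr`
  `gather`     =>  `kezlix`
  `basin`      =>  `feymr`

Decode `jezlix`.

father

Shifts by position in credit: pos 0: c→g (+4), pos 1: r→v (+4), pos 2: e→k (+6), pos 3: d→h (+4), pos 4: i→m (+4), pos 5: t→z (+6) — repeating every 3. It's a Vigenère-style cipher with numeric key [4,4,6]: position i shifts by key[i mod 3].
Decoding jezlix: j−4=f, e−4=a, z−6=t, l−4=h, i−4=e, x−6=r.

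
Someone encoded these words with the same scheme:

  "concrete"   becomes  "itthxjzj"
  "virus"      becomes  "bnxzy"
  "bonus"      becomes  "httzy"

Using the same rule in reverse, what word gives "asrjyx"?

Shifts by position in concrete: pos 0: c→i (+6), pos 1: o→t (+5), pos 2: n→t (+6), pos 3: c→h (+5) — repeating every 2. A repeating key of period 2 is used — shifts +6, +5 over and over.
Decoding asrjyx: a−6=u, s−5=n, r−6=l, j−5=e, y−6=s, x−5=s.

unless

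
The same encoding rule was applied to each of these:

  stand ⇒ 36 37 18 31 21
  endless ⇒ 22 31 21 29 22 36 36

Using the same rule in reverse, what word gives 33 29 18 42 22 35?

player

s is letter #19 and maps to 36: an offset of 17. The number is (letter's place in the alphabet, a=1) + 17.
Undoing it on 33 29 18 42 22 35: 33→(33−17)÷1=16=p, 29→(29−17)÷1=12=l, 18→(18−17)÷1=1=a, 42→(42−17)÷1=25=y, 22→(22−17)÷1=5=e, 35→(35−17)÷1=18=r.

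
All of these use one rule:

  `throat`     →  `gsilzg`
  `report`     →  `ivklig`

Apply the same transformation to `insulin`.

Each pair mirrors across the alphabet (t↔g, h↔s, r↔i): positions sum to 25. Each letter is replaced by its mirror in the alphabet: a↔z, b↔y, c↔x, and so on (the Atbash cipher).
For insulin: i↔r, n↔m, s↔h, u↔f, l↔o, i↔r, n↔m.

rmhform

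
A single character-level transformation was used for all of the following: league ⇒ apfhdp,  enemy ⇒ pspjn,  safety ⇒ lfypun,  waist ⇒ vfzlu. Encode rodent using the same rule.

l(11)→a(0) and e(4)→p(15) fit y≡9x+5 (mod 26); the inverse of 9 mod 26 is 3. Each letter's alphabet position (a=0..z=25) is mapped through 9·x+5 mod 26 — an affine cipher.
For rodent: r(17)→9·17+5≡2=c; o(14)→9·14+5≡1=b; d(3)→9·3+5≡6=g; e(4)→9·4+5≡15=p; n(13)→9·13+5≡18=s; t(19)→9·19+5≡20=u (all mod 26).

cbgpsu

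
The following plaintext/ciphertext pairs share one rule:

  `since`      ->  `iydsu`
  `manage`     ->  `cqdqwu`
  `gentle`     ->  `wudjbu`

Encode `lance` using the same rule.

Compare letters: s→i is +16, i→y is +16, n→d is +16 — a constant shift. Each letter is shifted forward by 16 in the alphabet (a Caesar shift of +16).
For lance: l+16=b, a+16=q, n+16=d, c+16=s, e+16=u.

bqdsu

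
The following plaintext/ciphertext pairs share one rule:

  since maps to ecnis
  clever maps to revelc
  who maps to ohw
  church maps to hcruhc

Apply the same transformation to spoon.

The output letters match the input read backwards: since reversed is ecnis. It's just the letters in reverse order.
For spoon: reverse → noops.

noops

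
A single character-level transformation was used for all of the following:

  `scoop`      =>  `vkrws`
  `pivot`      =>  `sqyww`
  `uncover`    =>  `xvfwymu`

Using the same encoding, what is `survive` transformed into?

Shifts by position in scoop: pos 0: s→v (+3), pos 1: c→k (+8), pos 2: o→r (+3), pos 3: o→w (+8) — repeating every 2. It's a Vigenère-style cipher with numeric key [3,8]: position i shifts by key[i mod 2].
On survive: s+3=v, u+8=c, r+3=u, v+8=d, i+3=l, v+8=d, e+3=h.

vcudldh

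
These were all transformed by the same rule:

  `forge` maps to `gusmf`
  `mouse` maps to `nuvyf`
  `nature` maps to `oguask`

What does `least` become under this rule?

Shifts by position in forge: pos 0: f→g (+1), pos 1: o→u (+6), pos 2: r→s (+1), pos 3: g→m (+6) — repeating every 2. It's a Vigenère-style cipher with numeric key [1,6]: position i shifts by key[i mod 2].
On least: l+1=m, e+6=k, a+1=b, s+6=y, t+1=u.

mkbyu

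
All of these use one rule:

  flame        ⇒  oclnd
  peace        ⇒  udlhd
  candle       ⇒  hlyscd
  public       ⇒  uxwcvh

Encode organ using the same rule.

Each letter's alphabet position (a=0..z=25) is mapped through 11·x+11 mod 26 — an affine cipher.
For organ: o(14)→11·14+11≡9=j; r(17)→11·17+11≡16=q; g(6)→11·6+11≡25=z; a(0)→11·0+11≡11=l; n(13)→11·13+11≡24=y (all mod 26).

jqzly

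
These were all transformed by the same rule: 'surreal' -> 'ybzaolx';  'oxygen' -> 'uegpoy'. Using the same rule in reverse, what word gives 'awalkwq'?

In surreal: s→y is +6, u→b is +7, r→z is +8, r→a is +9 — the shift increases by 1 each position. Letter i (0-indexed) is shifted by i+6, so successive shifts are 6, 7, 8, ….
Decoding awalkwq: a−6=u, w−7=p, a−8=s, l−9=c, k−10=a, w−11=l, q−12=e.

upscale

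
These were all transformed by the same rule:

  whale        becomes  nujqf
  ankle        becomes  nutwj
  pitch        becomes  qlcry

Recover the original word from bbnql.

chess

Read the word backwards and shift each letter +9.
Decoding bbnql: shift back: b−9=s, b−9=s, n−9=e, q−9=h, l−9=c → ssehc; then reverse → chess.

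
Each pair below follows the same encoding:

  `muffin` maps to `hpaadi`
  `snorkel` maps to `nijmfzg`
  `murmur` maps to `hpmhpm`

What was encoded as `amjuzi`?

frozen

This is a Caesar cipher with shift 21.
Undoing it on amjuzi: a−21=f, m−21=r, j−21=o, u−21=z, z−21=e, i−21=n.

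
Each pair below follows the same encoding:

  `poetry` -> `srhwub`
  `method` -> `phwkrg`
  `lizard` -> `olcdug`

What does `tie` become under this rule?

Compare letters: p→s is +3, o→r is +3, e→h is +3 — a constant shift. It's a constant shift of +3 (ROT3).
On tie: t+3=w, i+3=l, e+3=h.

wlh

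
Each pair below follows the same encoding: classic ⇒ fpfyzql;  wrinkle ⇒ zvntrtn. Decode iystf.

In classic: c→f is +3, l→p is +4, a→f is +5, s→y is +6 — the shift increases by 1 each position. Each letter shifts forward by (position + 3), i.e. 3, 4, 5, … — the shift grows by one for each successive letter.
Undoing it on iystf: i−3=f, y−4=u, s−5=n, t−6=n, f−7=y.

funny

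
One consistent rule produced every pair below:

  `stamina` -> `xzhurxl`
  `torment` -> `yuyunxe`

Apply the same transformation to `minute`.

roucco

In stamina: s→x is +5, t→z is +6, a→h is +7, m→u is +8 — the shift increases by 1 each position. Letter i (0-indexed) is shifted by i+5, so successive shifts are 5, 6, 7, ….
Applying it to minute: m+5=r, i+6=o, n+7=u, u+8=c, t+9=c, e+10=o.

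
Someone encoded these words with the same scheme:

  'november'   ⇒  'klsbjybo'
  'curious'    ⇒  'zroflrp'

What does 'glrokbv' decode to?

journey

This is a Caesar cipher with shift 23.
Decoding glrokbv: g−23=j, l−23=o, r−23=u, o−23=r, k−23=n, b−23=e, v−23=y.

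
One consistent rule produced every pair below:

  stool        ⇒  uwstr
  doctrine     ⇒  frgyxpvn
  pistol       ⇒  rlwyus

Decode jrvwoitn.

horrible

Letter i (0-indexed) is shifted by i+2, so successive shifts are 2, 3, 4, ….
Reversing it on jrvwoitn: j−2=h, r−3=o, v−4=r, w−5=r, o−6=i, i−7=b, t−8=l, n−9=e.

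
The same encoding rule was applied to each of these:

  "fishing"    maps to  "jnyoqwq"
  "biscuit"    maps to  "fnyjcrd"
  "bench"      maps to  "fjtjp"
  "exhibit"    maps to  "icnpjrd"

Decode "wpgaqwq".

skating

In fishing: f→j is +4, i→n is +5, s→y is +6, h→o is +7 — the shift increases by 1 each position. Letter i (0-indexed) is shifted by i+4, so successive shifts are 4, 5, 6, ….
Undoing it on wpgaqwq: w−4=s, p−5=k, g−6=a, a−7=t, q−8=i, w−9=n, q−10=g.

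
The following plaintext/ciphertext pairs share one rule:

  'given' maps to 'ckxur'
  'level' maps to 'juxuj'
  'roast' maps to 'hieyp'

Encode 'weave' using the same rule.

g(6)→c(2) and i(8)→k(10) fit y≡17x+4 (mod 26); the inverse of 17 mod 26 is 23. Treating letters as 0–25, the rule is x ↦ 17x + 4 (mod 26).
For weave: w(22)→17·22+4≡14=o; e(4)→17·4+4≡20=u; a(0)→17·0+4≡4=e; v(21)→17·21+4≡23=x; e(4)→17·4+4≡20=u (all mod 26).

ouexu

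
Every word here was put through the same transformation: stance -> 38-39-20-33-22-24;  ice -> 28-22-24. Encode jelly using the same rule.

s is letter #19 and maps to 38: an offset of 19. Letters become their 1-based position plus 19 (so a→20, b→21, …).
Applying it to jelly: j=10→29, e=5→24, l=12→31, l=12→31, y=25→44.

29-24-31-31-44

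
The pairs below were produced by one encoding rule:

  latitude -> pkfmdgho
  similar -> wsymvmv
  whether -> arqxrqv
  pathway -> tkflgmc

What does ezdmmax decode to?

apricot

Shifts by position in latitude: pos 0: l→p (+4), pos 1: a→k (+10), pos 2: t→f (+12), pos 3: i→m (+4), pos 4: t→d (+10), pos 5: u→g (+12) — repeating every 3. The shifts repeat in a cycle of length 3: positions 0,1,… shift by +4, +10, +12, then the pattern repeats.
Decoding ezdmmax: e−4=a, z−10=p, d−12=r, m−4=i, m−10=c, a−12=o, x−4=t.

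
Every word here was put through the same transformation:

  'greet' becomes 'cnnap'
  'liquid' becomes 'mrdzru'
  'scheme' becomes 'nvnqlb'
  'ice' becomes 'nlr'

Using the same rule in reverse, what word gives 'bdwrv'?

The output letters match the input read backwards, each shifted +9: greet reversed is teerg. Two steps: reverse the string, then apply a Caesar shift of +9.
Decoding bdwrv: shift back: b−9=s, d−9=u, w−9=n, r−9=i, v−9=m → sunim; then reverse → minus.

minus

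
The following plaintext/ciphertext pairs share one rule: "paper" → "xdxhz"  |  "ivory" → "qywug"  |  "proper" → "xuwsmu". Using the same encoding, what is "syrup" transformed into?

Shifts by position in paper: pos 0: p→x (+8), pos 1: a→d (+3), pos 2: p→x (+8), pos 3: e→h (+3) — repeating every 2. It's a Vigenère-style cipher with numeric key [8,3]: position i shifts by key[i mod 2].
On syrup: s+8=a, y+3=b, r+8=z, u+3=x, p+8=x.

abzxx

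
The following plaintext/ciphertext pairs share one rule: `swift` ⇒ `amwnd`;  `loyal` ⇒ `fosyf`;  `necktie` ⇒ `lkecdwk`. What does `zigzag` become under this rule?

s(18)→a(0) and w(22)→m(12) fit y≡3x+24 (mod 26); the inverse of 3 mod 26 is 9. This is an affine cipher: with a=0,…,z=25, each position x becomes (3x+24) mod 26.
Applying it to zigzag: z(25)→3·25+24≡21=v; i(8)→3·8+24≡22=w; g(6)→3·6+24≡16=q; z(25)→3·25+24≡21=v; a(0)→3·0+24≡24=y; g(6)→3·6+24≡16=q (all mod 26).

vwqvyq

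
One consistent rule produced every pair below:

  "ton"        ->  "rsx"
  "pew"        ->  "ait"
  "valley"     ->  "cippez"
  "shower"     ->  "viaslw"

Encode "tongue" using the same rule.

iykrsx

The output letters match the input read backwards, each shifted +4: ton reversed is not. The word is reversed, then every letter is shifted forward by 4.
For tongue: reverse → eugnot; then shift: e+4=i, u+4=y, g+4=k, n+4=r, o+4=s, t+4=x.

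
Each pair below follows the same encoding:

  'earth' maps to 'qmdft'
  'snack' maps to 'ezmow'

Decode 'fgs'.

tug

This is a Caesar cipher with shift 12.
Reversing it on fgs: f−12=t, g−12=u, s−12=g.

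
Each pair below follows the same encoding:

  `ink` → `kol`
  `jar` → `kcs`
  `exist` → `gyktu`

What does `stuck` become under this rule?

The shift depends on letter class: consonant n→o is +1, but vowel i→k is +2. The rule splits by letter class: vowels +2, consonants +1.
On stuck: s(cons)+1=t, t(cons)+1=u, u(vowel)+2=w, c(cons)+1=d, k(cons)+1=l.

tuwdl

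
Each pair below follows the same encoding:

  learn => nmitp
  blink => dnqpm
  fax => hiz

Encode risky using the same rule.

tquma

The shift depends on letter class: consonant l→n is +2, but vowel e→m is +8. Vowels shift forward by 8 and consonants shift forward by 2.
Applying it to risky: r(cons)+2=t, i(vowel)+8=q, s(cons)+2=u, k(cons)+2=m, y(cons)+2=a.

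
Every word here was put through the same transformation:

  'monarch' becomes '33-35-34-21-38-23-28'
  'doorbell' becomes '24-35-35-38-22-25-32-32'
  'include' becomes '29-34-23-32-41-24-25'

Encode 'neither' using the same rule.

m is letter #13 and maps to 33: an offset of 20. Letters become their 1-based position plus 20 (so a→21, b→22, …).
On neither: n=14→34, e=5→25, i=9→29, t=20→40, h=8→28, e=5→25, r=18→38.

34-25-29-40-28-25-38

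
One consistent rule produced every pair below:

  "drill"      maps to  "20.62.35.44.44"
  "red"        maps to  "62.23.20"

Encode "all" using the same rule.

11.44.44

d(#4)→20 and r(#18)→62: differences scale by 3, so n = 3·pos + 8. The formula is n = 3×(alphabet index, a=1) + 8.
For all: a=1→11, l=12→44, l=12→44.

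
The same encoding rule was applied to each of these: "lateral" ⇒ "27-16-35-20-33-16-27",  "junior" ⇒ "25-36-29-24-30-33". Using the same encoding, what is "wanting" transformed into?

38-16-29-35-24-29-22

l is letter #12 and maps to 27: an offset of 15. Each letter is replaced by its alphabet position (a=1..z=26) + 15.
On wanting: w=23→38, a=1→16, n=14→29, t=20→35, i=9→24, n=14→29, g=7→22.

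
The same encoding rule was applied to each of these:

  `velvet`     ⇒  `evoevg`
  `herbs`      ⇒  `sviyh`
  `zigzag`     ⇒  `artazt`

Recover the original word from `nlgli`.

Each pair mirrors across the alphabet (v↔e, e↔v, l↔o): positions sum to 25. Each letter is replaced by its mirror in the alphabet: a↔z, b↔y, c↔x, and so on (the Atbash cipher).
Decoding nlgli: n↔m, l↔o, g↔t, l↔o, i↔r.

motor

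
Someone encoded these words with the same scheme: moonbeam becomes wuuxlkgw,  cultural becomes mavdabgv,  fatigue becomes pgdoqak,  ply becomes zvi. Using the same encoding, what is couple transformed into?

muazvk

The shift depends on letter class: consonant m→w is +10, but vowel o→u is +6. Vowels shift forward by 6 and consonants shift forward by 10.
Applying it to couple: c(cons)+10=m, o(vowel)+6=u, u(vowel)+6=a, p(cons)+10=z, l(cons)+10=v, e(vowel)+6=k.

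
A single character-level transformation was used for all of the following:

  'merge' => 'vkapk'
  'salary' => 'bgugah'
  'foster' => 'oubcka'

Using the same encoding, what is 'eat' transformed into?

The shift depends on letter class: consonant m→v is +9, but vowel e→k is +6. Two shifts are in play — +6 for a/e/i/o/u, +9 for every other letter.
For eat: e(vowel)+6=k, a(vowel)+6=g, t(cons)+9=c.

kgc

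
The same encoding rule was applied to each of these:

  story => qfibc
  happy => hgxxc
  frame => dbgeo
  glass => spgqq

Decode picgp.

This is an affine cipher: with a=0,…,z=25, each position x becomes (15x+6) mod 26.
Reversing it on picgp: p(15)→7·(15−6)≡11=l; i(8)→7·(8−6)≡14=o; c(2)→7·(2−6)≡24=y; g(6)→7·(6−6)≡0=a; p(15)→7·(15−6)≡11=l (all mod 26).

loyal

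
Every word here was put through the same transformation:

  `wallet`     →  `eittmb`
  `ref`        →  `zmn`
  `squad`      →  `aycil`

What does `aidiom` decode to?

savage

Each letter is shifted forward by 8 in the alphabet (a Caesar shift of +8).
Undoing it on aidiom: a−8=s, i−8=a, d−8=v, i−8=a, o−8=g, m−8=e.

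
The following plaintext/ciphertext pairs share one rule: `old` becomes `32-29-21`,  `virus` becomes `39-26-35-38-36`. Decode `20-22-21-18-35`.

o is letter #15 and maps to 32: an offset of 17. Each letter is replaced by its alphabet position (a=1..z=26) + 17.
Reversing it on 20-22-21-18-35: 20→(20−17)÷1=3=c, 22→(22−17)÷1=5=e, 21→(21−17)÷1=4=d, 18→(18−17)÷1=1=a, 35→(35−17)÷1=18=r.

cedar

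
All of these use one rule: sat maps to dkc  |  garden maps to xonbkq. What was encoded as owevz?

Read the word backwards and shift each letter +10.
Undoing it on owevz: shift back: o−10=e, w−10=m, e−10=u, v−10=l, z−10=p → emulp; then reverse → plume.

plume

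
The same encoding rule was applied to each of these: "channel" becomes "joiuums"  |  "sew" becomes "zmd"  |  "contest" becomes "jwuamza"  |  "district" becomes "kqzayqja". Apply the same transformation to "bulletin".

icssmaqu

The shift depends on letter class: consonant c→j is +7, but vowel a→i is +8. Two shifts are in play — +8 for a/e/i/o/u, +7 for every other letter.
Applying it to bulletin: b(cons)+7=i, u(vowel)+8=c, l(cons)+7=s, l(cons)+7=s, e(vowel)+8=m, t(cons)+7=a, i(vowel)+8=q, n(cons)+7=u.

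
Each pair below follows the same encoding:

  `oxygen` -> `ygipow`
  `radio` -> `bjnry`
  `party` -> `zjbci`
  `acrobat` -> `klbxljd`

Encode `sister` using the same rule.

crccoa

The shifts repeat in a cycle of length 2: positions 0,1,… shift by +10, +9, then the pattern repeats.
For sister: s+10=c, i+9=r, s+10=c, t+9=c, e+10=o, r+9=a.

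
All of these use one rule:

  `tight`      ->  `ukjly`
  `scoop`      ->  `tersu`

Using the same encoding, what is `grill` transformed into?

In tight: t→u is +1, i→k is +2, g→j is +3, h→l is +4 — the shift increases by 1 each position. The shift increases by 1 at each position, starting from +1: 1, 2, 3, ….
For grill: g+1=h, r+2=t, i+3=l, l+4=p, l+5=q.

htlpq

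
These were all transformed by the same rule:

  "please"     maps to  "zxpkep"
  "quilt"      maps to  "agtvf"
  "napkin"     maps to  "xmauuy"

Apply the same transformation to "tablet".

It's a Vigenère-style cipher with numeric key [10,12,11]: position i shifts by key[i mod 3].
For tablet: t+10=d, a+12=m, b+11=m, l+10=v, e+12=q, t+11=e.

dmmvqe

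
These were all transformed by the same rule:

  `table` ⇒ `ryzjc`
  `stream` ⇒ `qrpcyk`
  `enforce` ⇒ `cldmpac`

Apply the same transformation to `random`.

Each letter is shifted forward by 24 in the alphabet (a Caesar shift of +24).
For random: r+24=p, a+24=y, n+24=l, d+24=b, o+24=m, m+24=k.

pylbmk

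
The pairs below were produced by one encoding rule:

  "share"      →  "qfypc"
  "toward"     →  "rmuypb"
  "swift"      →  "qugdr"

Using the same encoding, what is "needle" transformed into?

lccbjc

Compare letters: s→q is +24, h→f is +24, a→y is +24 — a constant shift. Every letter moves 24 places later in the alphabet, wrapping around z→a.
On needle: n+24=l, e+24=c, e+24=c, d+24=b, l+24=j, e+24=c.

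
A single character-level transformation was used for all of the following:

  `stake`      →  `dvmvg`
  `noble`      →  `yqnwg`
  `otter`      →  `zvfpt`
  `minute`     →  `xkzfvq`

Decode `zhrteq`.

Shifts by position in stake: pos 0: s→d (+11), pos 1: t→v (+2), pos 2: a→m (+12), pos 3: k→v (+11), pos 4: e→g (+2) — repeating every 3. The shifts repeat in a cycle of length 3: positions 0,1,… shift by +11, +2, +12, then the pattern repeats.
Undoing it on zhrteq: z−11=o, h−2=f, r−12=f, t−11=i, e−2=c, q−12=e.

office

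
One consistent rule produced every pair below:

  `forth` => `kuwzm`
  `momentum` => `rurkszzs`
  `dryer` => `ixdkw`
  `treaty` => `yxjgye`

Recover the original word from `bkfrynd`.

Shifts by position in forth: pos 0: f→k (+5), pos 1: o→u (+6), pos 2: r→w (+5), pos 3: t→z (+6) — repeating every 2. A repeating key of period 2 is used — shifts +5, +6 over and over.
Decoding bkfrynd: b−5=w, k−6=e, f−5=a, r−6=l, y−5=t, n−6=h, d−5=y.

wealthy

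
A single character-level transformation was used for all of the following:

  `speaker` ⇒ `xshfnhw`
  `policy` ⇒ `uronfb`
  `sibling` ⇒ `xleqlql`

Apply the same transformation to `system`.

It's a Vigenère-style cipher with numeric key [5,3,3]: position i shifts by key[i mod 3].
For system: s+5=x, y+3=b, s+3=v, t+5=y, e+3=h, m+3=p.

xbvyhp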